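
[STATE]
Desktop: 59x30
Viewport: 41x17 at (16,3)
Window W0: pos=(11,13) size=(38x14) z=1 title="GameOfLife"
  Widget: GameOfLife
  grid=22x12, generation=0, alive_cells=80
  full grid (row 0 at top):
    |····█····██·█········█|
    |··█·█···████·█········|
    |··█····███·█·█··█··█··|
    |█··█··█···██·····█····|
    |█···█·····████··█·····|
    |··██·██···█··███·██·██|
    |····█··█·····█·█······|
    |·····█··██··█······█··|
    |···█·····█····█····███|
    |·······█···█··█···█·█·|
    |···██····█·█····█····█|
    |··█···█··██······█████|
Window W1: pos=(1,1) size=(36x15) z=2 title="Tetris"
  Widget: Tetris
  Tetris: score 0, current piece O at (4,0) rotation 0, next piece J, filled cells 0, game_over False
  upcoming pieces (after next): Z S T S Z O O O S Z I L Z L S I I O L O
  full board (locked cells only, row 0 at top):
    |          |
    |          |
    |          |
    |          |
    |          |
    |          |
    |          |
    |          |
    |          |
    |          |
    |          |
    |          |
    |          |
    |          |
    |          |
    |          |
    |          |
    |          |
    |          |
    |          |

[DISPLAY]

────────────────────┨                    
t:                  ┃                    
                    ┃                    
                    ┃                    
                    ┃                    
                    ┃                    
                    ┃                    
re:                 ┃                    
                    ┃                    
                    ┃                    
                    ┃━━━━━━━━━━━┓        
                    ┃           ┃        
━━━━━━━━━━━━━━━━━━━━┛───────────┨        
 0                              ┃        
█···████·█········              ┃        
···███·█·█··█··█··              ┃        
··█···██·····█····              ┃        


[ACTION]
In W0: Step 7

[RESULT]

────────────────────┨                    
t:                  ┃                    
                    ┃                    
                    ┃                    
                    ┃                    
                    ┃                    
                    ┃                    
re:                 ┃                    
                    ┃                    
                    ┃                    
                    ┃━━━━━━━━━━━┓        
                    ┃           ┃        
━━━━━━━━━━━━━━━━━━━━┛───────────┨        
 7                              ┃        
··█·█·············              ┃        
█·····██·····█····              ┃        
█······█·····█····              ┃        


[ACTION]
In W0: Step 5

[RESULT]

────────────────────┨                    
t:                  ┃                    
                    ┃                    
                    ┃                    
                    ┃                    
                    ┃                    
                    ┃                    
re:                 ┃                    
                    ┃                    
                    ┃                    
                    ┃━━━━━━━━━━━┓        
                    ┃           ┃        
━━━━━━━━━━━━━━━━━━━━┛───────────┨        
 12                             ┃        
█·█···············              ┃        
·███··██··········              ┃        
···█··██····██····              ┃        


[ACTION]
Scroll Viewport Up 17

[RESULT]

                                         
━━━━━━━━━━━━━━━━━━━━┓                    
                    ┃                    
────────────────────┨                    
t:                  ┃                    
                    ┃                    
                    ┃                    
                    ┃                    
                    ┃                    
                    ┃                    
re:                 ┃                    
                    ┃                    
                    ┃                    
                    ┃━━━━━━━━━━━┓        
                    ┃           ┃        
━━━━━━━━━━━━━━━━━━━━┛───────────┨        
 12                             ┃        


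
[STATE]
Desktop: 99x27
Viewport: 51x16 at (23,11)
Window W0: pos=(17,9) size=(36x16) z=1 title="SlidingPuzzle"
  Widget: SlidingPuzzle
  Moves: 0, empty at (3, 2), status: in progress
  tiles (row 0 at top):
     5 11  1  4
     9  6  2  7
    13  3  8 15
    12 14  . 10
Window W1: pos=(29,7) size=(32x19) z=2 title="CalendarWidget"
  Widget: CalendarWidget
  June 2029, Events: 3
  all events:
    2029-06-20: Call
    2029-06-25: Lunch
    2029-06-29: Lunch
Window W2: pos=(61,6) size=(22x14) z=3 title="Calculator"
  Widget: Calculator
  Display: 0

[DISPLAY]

──────┃Mo Tu We Th Fr Sa Su          ┃┃│ 7 │ 8 │ 9 
┬────┬┃             1  2  3          ┃┃├───┼───┼───
│ 11 │┃ 4  5  6  7  8  9 10          ┃┃│ 4 │ 5 │ 6 
┼────┼┃11 12 13 14 15 16 17          ┃┃├───┼───┼───
│  6 │┃18 19 20* 21 22 23 24         ┃┃│ 1 │ 2 │ 3 
┼────┼┃25* 26 27 28 29* 30           ┃┃├───┼───┼───
│  3 │┃                              ┃┃│ 0 │ . │ = 
┼────┼┃                              ┃┃└───┴───┴───
│ 14 │┃                              ┃┗━━━━━━━━━━━━
┴────┴┃                              ┃             
: 0   ┃                              ┃             
      ┃                              ┃             
      ┃                              ┃             
━━━━━━┃                              ┃             
      ┗━━━━━━━━━━━━━━━━━━━━━━━━━━━━━━┛             
                                                   


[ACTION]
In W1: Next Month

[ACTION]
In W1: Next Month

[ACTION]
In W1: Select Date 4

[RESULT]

──────┃Mo Tu We Th Fr Sa Su          ┃┃│ 7 │ 8 │ 9 
┬────┬┃       1  2  3 [ 4]  5        ┃┃├───┼───┼───
│ 11 │┃ 6  7  8  9 10 11 12          ┃┃│ 4 │ 5 │ 6 
┼────┼┃13 14 15 16 17 18 19          ┃┃├───┼───┼───
│  6 │┃20 21 22 23 24 25 26          ┃┃│ 1 │ 2 │ 3 
┼────┼┃27 28 29 30 31                ┃┃├───┼───┼───
│  3 │┃                              ┃┃│ 0 │ . │ = 
┼────┼┃                              ┃┃└───┴───┴───
│ 14 │┃                              ┃┗━━━━━━━━━━━━
┴────┴┃                              ┃             
: 0   ┃                              ┃             
      ┃                              ┃             
      ┃                              ┃             
━━━━━━┃                              ┃             
      ┗━━━━━━━━━━━━━━━━━━━━━━━━━━━━━━┛             
                                                   


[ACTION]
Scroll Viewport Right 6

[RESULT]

┃Mo Tu We Th Fr Sa Su          ┃┃│ 7 │ 8 │ 9 │ ÷ │ 
┃       1  2  3 [ 4]  5        ┃┃├───┼───┼───┼───┤ 
┃ 6  7  8  9 10 11 12          ┃┃│ 4 │ 5 │ 6 │ × │ 
┃13 14 15 16 17 18 19          ┃┃├───┼───┼───┼───┤ 
┃20 21 22 23 24 25 26          ┃┃│ 1 │ 2 │ 3 │ - │ 
┃27 28 29 30 31                ┃┃├───┼───┼───┼───┤ 
┃                              ┃┃│ 0 │ . │ = │ + │ 
┃                              ┃┃└───┴───┴───┴───┘ 
┃                              ┃┗━━━━━━━━━━━━━━━━━━
┃                              ┃                   
┃                              ┃                   
┃                              ┃                   
┃                              ┃                   
┃                              ┃                   
┗━━━━━━━━━━━━━━━━━━━━━━━━━━━━━━┛                   
                                                   


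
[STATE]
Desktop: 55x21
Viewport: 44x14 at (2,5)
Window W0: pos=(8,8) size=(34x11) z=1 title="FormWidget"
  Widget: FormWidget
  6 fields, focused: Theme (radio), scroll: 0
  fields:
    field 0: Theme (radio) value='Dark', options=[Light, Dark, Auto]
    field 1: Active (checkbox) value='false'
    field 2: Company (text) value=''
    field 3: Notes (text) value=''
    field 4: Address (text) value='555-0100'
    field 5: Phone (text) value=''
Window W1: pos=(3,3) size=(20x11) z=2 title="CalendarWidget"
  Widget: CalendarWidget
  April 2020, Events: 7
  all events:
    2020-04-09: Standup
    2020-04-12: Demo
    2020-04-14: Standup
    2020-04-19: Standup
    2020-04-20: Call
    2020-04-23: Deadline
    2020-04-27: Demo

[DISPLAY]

 ┠──────────────────┨                       
 ┃    April 2020    ┃                       
 ┃Mo Tu We Th Fr Sa ┃                       
 ┃       1  2  3  4 ┃━━━━━━━━━━━━━━━━━━┓    
 ┃ 6  7  8  9* 10 11┃                  ┃    
 ┃13 14* 15 16 17 18┃──────────────────┨    
 ┃20* 21 22 23* 24 2┃( ) Light  (●) Dar┃    
 ┃27* 28 29 30      ┃[ ]               ┃    
 ┗━━━━━━━━━━━━━━━━━━┛[                ]┃    
      ┃  Notes:      [                ]┃    
      ┃  Address:    [555-0100        ]┃    
      ┃  Phone:      [                ]┃    
      ┃                                ┃    
      ┗━━━━━━━━━━━━━━━━━━━━━━━━━━━━━━━━┛    


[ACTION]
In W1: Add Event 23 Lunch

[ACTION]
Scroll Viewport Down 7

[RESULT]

 ┃Mo Tu We Th Fr Sa ┃                       
 ┃       1  2  3  4 ┃━━━━━━━━━━━━━━━━━━┓    
 ┃ 6  7  8  9* 10 11┃                  ┃    
 ┃13 14* 15 16 17 18┃──────────────────┨    
 ┃20* 21 22 23* 24 2┃( ) Light  (●) Dar┃    
 ┃27* 28 29 30      ┃[ ]               ┃    
 ┗━━━━━━━━━━━━━━━━━━┛[                ]┃    
      ┃  Notes:      [                ]┃    
      ┃  Address:    [555-0100        ]┃    
      ┃  Phone:      [                ]┃    
      ┃                                ┃    
      ┗━━━━━━━━━━━━━━━━━━━━━━━━━━━━━━━━┛    
                                            
                                            


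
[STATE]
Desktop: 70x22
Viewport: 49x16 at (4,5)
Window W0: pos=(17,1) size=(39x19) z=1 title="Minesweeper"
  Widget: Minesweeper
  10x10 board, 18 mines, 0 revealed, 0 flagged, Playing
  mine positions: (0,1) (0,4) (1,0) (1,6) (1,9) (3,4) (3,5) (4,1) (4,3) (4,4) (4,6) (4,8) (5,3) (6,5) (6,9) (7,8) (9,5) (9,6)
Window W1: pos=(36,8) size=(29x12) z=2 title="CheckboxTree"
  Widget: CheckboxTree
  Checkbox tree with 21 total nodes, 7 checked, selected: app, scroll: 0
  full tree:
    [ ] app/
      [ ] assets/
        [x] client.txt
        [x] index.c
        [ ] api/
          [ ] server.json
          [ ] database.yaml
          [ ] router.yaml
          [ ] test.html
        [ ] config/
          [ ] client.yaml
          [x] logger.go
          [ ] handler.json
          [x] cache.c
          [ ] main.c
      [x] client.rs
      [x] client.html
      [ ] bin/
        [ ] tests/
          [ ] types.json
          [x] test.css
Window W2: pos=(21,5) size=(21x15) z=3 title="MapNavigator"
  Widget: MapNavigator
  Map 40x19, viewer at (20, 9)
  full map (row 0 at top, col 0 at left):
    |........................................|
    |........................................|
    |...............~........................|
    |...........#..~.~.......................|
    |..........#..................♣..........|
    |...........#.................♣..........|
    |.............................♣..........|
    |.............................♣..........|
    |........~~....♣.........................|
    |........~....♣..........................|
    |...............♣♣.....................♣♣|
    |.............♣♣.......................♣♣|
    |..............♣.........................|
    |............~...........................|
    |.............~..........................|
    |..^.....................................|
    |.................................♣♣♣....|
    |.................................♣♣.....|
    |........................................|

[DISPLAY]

             ┃■■■┏━━━━━━━━━━━━━━━━━━━┓           
             ┃■■■┃ MapNavigator      ┃           
             ┃■■■┠───────────────────┨           
             ┃■■■┃..................♣┃━━━━━━━━━━━
             ┃■■■┃#.................♣┃kboxTree   
             ┃■■■┃..................♣┃───────────
             ┃■■■┃..................♣┃app/       
             ┃■■■┃...♣...............┃] assets/  
             ┃■■■┃..♣......@.........┃[x] client.
             ┃   ┃....♣♣.............┃[x] index.c
             ┃   ┃..♣♣...............┃[ ] api/   
             ┃   ┃...♣...............┃  [ ] serve
             ┃   ┃.~.................┃  [ ] datab
             ┃   ┃..~................┃  [ ] route
             ┗━━━┗━━━━━━━━━━━━━━━━━━━┛━━━━━━━━━━━
                                                 


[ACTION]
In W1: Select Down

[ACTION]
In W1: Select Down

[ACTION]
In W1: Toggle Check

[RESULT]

             ┃■■■┏━━━━━━━━━━━━━━━━━━━┓           
             ┃■■■┃ MapNavigator      ┃           
             ┃■■■┠───────────────────┨           
             ┃■■■┃..................♣┃━━━━━━━━━━━
             ┃■■■┃#.................♣┃kboxTree   
             ┃■■■┃..................♣┃───────────
             ┃■■■┃..................♣┃app/       
             ┃■■■┃...♣...............┃] assets/  
             ┃■■■┃..♣......@.........┃[ ] client.
             ┃   ┃....♣♣.............┃[x] index.c
             ┃   ┃..♣♣...............┃[ ] api/   
             ┃   ┃...♣...............┃  [ ] serve
             ┃   ┃.~.................┃  [ ] datab
             ┃   ┃..~................┃  [ ] route
             ┗━━━┗━━━━━━━━━━━━━━━━━━━┛━━━━━━━━━━━
                                                 


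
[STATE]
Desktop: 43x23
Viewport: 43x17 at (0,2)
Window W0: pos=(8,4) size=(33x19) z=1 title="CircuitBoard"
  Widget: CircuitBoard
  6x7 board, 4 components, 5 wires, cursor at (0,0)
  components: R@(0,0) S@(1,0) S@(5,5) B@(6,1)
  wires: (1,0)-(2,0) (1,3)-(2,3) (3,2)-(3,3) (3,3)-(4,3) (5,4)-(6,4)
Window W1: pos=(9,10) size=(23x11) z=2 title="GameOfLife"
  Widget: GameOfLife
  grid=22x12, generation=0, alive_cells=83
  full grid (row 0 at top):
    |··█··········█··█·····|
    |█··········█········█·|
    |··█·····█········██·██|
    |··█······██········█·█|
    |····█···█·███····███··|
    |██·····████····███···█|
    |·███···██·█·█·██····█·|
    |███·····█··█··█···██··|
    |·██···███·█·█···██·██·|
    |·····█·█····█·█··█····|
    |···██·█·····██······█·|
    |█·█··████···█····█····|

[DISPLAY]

                                           
                                           
        ┏━━━━━━━━━━━━━━━━━━━━━━━━━━━━━━━┓  
        ┃ CircuitBoard                  ┃  
        ┠───────────────────────────────┨  
        ┃   0 1 2 3 4 5                 ┃  
        ┃0  [R]                         ┃  
        ┃                               ┃  
        ┃┏━━━━━━━━━━━━━━━━━━━━━┓        ┃  
        ┃┃ GameOfLife          ┃        ┃  
        ┃┠─────────────────────┨        ┃  
        ┃┃Gen: 0               ┃        ┃  
        ┃┃··█······██········█·┃        ┃  
        ┃┃····█···█·███····███·┃        ┃  
        ┃┃██·····████····███···┃        ┃  
        ┃┃·███···██·█·█·██····█┃        ┃  
        ┃┃███·····█··█··█···██·┃ S      ┃  


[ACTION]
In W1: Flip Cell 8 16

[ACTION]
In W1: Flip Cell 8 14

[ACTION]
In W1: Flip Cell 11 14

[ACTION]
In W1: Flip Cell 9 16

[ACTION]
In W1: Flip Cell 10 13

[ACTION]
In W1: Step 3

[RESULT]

                                           
                                           
        ┏━━━━━━━━━━━━━━━━━━━━━━━━━━━━━━━┓  
        ┃ CircuitBoard                  ┃  
        ┠───────────────────────────────┨  
        ┃   0 1 2 3 4 5                 ┃  
        ┃0  [R]                         ┃  
        ┃                               ┃  
        ┃┏━━━━━━━━━━━━━━━━━━━━━┓        ┃  
        ┃┃ GameOfLife          ┃        ┃  
        ┃┠─────────────────────┨        ┃  
        ┃┃Gen: 3               ┃        ┃  
        ┃┃··█·······█······██·█┃        ┃  
        ┃┃█·█··········███████·┃        ┃  
        ┃┃·············███·██··┃        ┃  
        ┃┃··█········█·█···█···┃        ┃  
        ┃┃█··█···███·█····██···┃ S      ┃  


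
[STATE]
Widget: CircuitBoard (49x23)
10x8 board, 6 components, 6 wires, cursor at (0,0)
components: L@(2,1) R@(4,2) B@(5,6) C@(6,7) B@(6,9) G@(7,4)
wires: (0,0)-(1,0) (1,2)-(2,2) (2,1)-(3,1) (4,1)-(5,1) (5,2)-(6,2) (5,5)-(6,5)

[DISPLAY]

   0 1 2 3 4 5 6 7 8 9                           
0  [.]                                           
    │                                            
1   ·       ·                                    
            │                                    
2       L   ·                                    
        │                                        
3       ·                                        
                                                 
4       ·   R                                    
        │                                        
5       ·   ·           ·   B                    
            │           │                        
6           ·           ·       C       B        
                                                 
7                   G                            
Cursor: (0,0)                                    
                                                 
                                                 
                                                 
                                                 
                                                 
                                                 


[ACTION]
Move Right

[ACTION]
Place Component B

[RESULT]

   0 1 2 3 4 5 6 7 8 9                           
0   ·  [B]                                       
    │                                            
1   ·       ·                                    
            │                                    
2       L   ·                                    
        │                                        
3       ·                                        
                                                 
4       ·   R                                    
        │                                        
5       ·   ·           ·   B                    
            │           │                        
6           ·           ·       C       B        
                                                 
7                   G                            
Cursor: (0,1)                                    
                                                 
                                                 
                                                 
                                                 
                                                 
                                                 


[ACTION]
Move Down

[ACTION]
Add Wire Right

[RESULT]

   0 1 2 3 4 5 6 7 8 9                           
0   ·   B                                        
    │                                            
1   ·  [.]─ ·                                    
            │                                    
2       L   ·                                    
        │                                        
3       ·                                        
                                                 
4       ·   R                                    
        │                                        
5       ·   ·           ·   B                    
            │           │                        
6           ·           ·       C       B        
                                                 
7                   G                            
Cursor: (1,1)                                    
                                                 
                                                 
                                                 
                                                 
                                                 
                                                 


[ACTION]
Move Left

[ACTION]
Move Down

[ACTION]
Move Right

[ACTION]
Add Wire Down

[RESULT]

   0 1 2 3 4 5 6 7 8 9                           
0   ·   B                                        
    │                                            
1   ·   · ─ ·                                    
            │                                    
2      [L]  ·                                    
        │                                        
3       ·                                        
                                                 
4       ·   R                                    
        │                                        
5       ·   ·           ·   B                    
            │           │                        
6           ·           ·       C       B        
                                                 
7                   G                            
Cursor: (2,1)                                    
                                                 
                                                 
                                                 
                                                 
                                                 
                                                 


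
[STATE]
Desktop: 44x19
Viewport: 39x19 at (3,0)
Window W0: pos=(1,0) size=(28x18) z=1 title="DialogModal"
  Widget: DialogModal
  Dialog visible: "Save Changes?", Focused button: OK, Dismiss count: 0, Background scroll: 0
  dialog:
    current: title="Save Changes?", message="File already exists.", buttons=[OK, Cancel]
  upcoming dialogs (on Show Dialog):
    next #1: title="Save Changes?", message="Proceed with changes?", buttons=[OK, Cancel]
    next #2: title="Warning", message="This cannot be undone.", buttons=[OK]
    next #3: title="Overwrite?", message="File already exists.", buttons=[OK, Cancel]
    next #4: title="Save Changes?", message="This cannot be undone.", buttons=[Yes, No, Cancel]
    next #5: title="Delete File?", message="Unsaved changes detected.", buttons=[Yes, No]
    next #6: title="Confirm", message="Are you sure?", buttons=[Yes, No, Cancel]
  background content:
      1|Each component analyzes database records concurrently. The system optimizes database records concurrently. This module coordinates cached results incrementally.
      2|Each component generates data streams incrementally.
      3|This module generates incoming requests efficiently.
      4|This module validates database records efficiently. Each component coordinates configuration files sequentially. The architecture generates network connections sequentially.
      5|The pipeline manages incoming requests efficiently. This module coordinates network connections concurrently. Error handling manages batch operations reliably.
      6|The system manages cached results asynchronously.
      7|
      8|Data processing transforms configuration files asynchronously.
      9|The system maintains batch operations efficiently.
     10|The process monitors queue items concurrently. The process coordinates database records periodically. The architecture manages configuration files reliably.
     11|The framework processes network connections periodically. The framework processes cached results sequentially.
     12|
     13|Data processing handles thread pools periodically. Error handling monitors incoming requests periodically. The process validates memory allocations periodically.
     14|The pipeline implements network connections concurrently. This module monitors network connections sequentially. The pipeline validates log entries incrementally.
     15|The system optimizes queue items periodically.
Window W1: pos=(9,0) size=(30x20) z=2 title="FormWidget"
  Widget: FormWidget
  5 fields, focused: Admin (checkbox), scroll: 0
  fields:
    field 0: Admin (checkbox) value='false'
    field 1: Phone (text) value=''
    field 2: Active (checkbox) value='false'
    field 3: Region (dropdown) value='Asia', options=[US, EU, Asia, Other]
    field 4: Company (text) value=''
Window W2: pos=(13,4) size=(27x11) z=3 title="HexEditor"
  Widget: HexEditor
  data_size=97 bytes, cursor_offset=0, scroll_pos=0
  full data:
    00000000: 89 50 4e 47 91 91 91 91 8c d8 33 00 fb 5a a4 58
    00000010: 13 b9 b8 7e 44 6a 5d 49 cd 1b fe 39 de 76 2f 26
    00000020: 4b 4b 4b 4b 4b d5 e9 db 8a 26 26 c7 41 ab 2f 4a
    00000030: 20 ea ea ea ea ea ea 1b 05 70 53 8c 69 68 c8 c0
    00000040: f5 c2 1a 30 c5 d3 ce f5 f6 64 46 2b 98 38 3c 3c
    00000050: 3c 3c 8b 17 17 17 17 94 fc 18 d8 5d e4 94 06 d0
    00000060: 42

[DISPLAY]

━━━━━━┏━━━━━━━━━━━━━━━━━━━━━━━━━━━━┓   
Dialog┃ FormWidget                 ┃   
──────┠────────────────────────────┨   
ach co┃> Admin:      [ ]           ┃   
ach co┃  P┏━━━━━━━━━━━━━━━━━━━━━━━━━┓  
his mo┃  A┃ HexEditor               ┃  
his mo┃  R┠─────────────────────────┨  
h┌────┃  C┃00000000  89 50 4e 47 91 ┃  
h│   S┃   ┃00000010  13 b9 b8 7e 44 ┃  
 │File┃   ┃00000020  4b 4b 4b 4b 4b ┃  
a│   [┃   ┃00000030  20 ea ea ea ea ┃  
h└────┃   ┃00000040  f5 c2 1a 30 c5 ┃  
he pro┃   ┃00000050  3c 3c 8b 17 17 ┃  
he fra┃   ┃00000060  42             ┃  
      ┃   ┗━━━━━━━━━━━━━━━━━━━━━━━━━┛  
ata pr┃                            ┃   
he pip┃                            ┃   
━━━━━━┃                            ┃   
      ┃                            ┃   


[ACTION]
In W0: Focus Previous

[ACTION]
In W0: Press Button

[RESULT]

━━━━━━┏━━━━━━━━━━━━━━━━━━━━━━━━━━━━┓   
Dialog┃ FormWidget                 ┃   
──────┠────────────────────────────┨   
ach co┃> Admin:      [ ]           ┃   
ach co┃  P┏━━━━━━━━━━━━━━━━━━━━━━━━━┓  
his mo┃  A┃ HexEditor               ┃  
his mo┃  R┠─────────────────────────┨  
he pip┃  C┃00000000  89 50 4e 47 91 ┃  
he sys┃   ┃00000010  13 b9 b8 7e 44 ┃  
      ┃   ┃00000020  4b 4b 4b 4b 4b ┃  
ata pr┃   ┃00000030  20 ea ea ea ea ┃  
he sys┃   ┃00000040  f5 c2 1a 30 c5 ┃  
he pro┃   ┃00000050  3c 3c 8b 17 17 ┃  
he fra┃   ┃00000060  42             ┃  
      ┃   ┗━━━━━━━━━━━━━━━━━━━━━━━━━┛  
ata pr┃                            ┃   
he pip┃                            ┃   
━━━━━━┃                            ┃   
      ┃                            ┃   


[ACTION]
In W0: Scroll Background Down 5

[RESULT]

━━━━━━┏━━━━━━━━━━━━━━━━━━━━━━━━━━━━┓   
Dialog┃ FormWidget                 ┃   
──────┠────────────────────────────┨   
he sys┃> Admin:      [ ]           ┃   
      ┃  P┏━━━━━━━━━━━━━━━━━━━━━━━━━┓  
ata pr┃  A┃ HexEditor               ┃  
he sys┃  R┠─────────────────────────┨  
he pro┃  C┃00000000  89 50 4e 47 91 ┃  
he fra┃   ┃00000010  13 b9 b8 7e 44 ┃  
      ┃   ┃00000020  4b 4b 4b 4b 4b ┃  
ata pr┃   ┃00000030  20 ea ea ea ea ┃  
he pip┃   ┃00000040  f5 c2 1a 30 c5 ┃  
he sys┃   ┃00000050  3c 3c 8b 17 17 ┃  
      ┃   ┃00000060  42             ┃  
      ┃   ┗━━━━━━━━━━━━━━━━━━━━━━━━━┛  
      ┃                            ┃   
      ┃                            ┃   
━━━━━━┃                            ┃   
      ┃                            ┃   


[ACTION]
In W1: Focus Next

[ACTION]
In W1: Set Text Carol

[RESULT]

━━━━━━┏━━━━━━━━━━━━━━━━━━━━━━━━━━━━┓   
Dialog┃ FormWidget                 ┃   
──────┠────────────────────────────┨   
he sys┃  Admin:      [ ]           ┃   
      ┃> P┏━━━━━━━━━━━━━━━━━━━━━━━━━┓  
ata pr┃  A┃ HexEditor               ┃  
he sys┃  R┠─────────────────────────┨  
he pro┃  C┃00000000  89 50 4e 47 91 ┃  
he fra┃   ┃00000010  13 b9 b8 7e 44 ┃  
      ┃   ┃00000020  4b 4b 4b 4b 4b ┃  
ata pr┃   ┃00000030  20 ea ea ea ea ┃  
he pip┃   ┃00000040  f5 c2 1a 30 c5 ┃  
he sys┃   ┃00000050  3c 3c 8b 17 17 ┃  
      ┃   ┃00000060  42             ┃  
      ┃   ┗━━━━━━━━━━━━━━━━━━━━━━━━━┛  
      ┃                            ┃   
      ┃                            ┃   
━━━━━━┃                            ┃   
      ┃                            ┃   


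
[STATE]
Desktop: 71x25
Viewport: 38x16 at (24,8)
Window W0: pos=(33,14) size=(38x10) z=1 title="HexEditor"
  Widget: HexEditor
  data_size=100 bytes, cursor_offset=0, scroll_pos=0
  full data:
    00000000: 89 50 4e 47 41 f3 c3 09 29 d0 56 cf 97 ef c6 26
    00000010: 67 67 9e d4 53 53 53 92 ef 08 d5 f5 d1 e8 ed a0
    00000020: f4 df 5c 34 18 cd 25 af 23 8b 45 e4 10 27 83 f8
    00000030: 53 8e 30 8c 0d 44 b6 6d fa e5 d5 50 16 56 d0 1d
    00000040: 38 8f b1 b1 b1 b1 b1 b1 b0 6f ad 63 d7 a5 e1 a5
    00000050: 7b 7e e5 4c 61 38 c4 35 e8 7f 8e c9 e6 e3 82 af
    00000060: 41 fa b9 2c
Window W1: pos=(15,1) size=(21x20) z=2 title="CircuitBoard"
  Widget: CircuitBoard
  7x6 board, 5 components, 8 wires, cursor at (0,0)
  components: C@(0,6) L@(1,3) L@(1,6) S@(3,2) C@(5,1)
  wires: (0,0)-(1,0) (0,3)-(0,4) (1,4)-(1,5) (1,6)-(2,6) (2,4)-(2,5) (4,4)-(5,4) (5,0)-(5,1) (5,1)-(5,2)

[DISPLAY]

           ┃                          
           ┃                          
           ┃                          
    S      ┃                          
           ┃                          
           ┃                          
           ┃━━━━━━━━━━━━━━━━━━━━━━━━━━
C ─ ·      ┃exEditor                  
(0,0)      ┃──────────────────────────
           ┃000000  89 50 4e 47 41 f3 
           ┃000010  67 67 9e d4 53 53 
           ┃000020  f4 df 5c 34 18 cd 
━━━━━━━━━━━┛000030  53 8e 30 8c 0d 44 
         ┃00000040  38 8f b1 b1 b1 b1 
         ┃00000050  7b 7e e5 4c 61 38 
         ┗━━━━━━━━━━━━━━━━━━━━━━━━━━━━


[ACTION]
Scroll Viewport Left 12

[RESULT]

   ┃                   ┃              
   ┃2                  ┃              
   ┃                   ┃              
   ┃3           S      ┃              
   ┃                   ┃              
   ┃4                  ┃              
   ┃                   ┃━━━━━━━━━━━━━━
   ┃5   · ─ C ─ ·      ┃exEditor      
   ┃Cursor: (0,0)      ┃──────────────
   ┃                   ┃000000  89 50 
   ┃                   ┃000010  67 67 
   ┃                   ┃000020  f4 df 
   ┗━━━━━━━━━━━━━━━━━━━┛000030  53 8e 
                     ┃00000040  38 8f 
                     ┃00000050  7b 7e 
                     ┗━━━━━━━━━━━━━━━━


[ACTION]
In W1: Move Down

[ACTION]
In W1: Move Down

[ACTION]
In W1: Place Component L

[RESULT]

   ┃                   ┃              
   ┃2  [L]             ┃              
   ┃                   ┃              
   ┃3           S      ┃              
   ┃                   ┃              
   ┃4                  ┃              
   ┃                   ┃━━━━━━━━━━━━━━
   ┃5   · ─ C ─ ·      ┃exEditor      
   ┃Cursor: (2,0)      ┃──────────────
   ┃                   ┃000000  89 50 
   ┃                   ┃000010  67 67 
   ┃                   ┃000020  f4 df 
   ┗━━━━━━━━━━━━━━━━━━━┛000030  53 8e 
                     ┃00000040  38 8f 
                     ┃00000050  7b 7e 
                     ┗━━━━━━━━━━━━━━━━


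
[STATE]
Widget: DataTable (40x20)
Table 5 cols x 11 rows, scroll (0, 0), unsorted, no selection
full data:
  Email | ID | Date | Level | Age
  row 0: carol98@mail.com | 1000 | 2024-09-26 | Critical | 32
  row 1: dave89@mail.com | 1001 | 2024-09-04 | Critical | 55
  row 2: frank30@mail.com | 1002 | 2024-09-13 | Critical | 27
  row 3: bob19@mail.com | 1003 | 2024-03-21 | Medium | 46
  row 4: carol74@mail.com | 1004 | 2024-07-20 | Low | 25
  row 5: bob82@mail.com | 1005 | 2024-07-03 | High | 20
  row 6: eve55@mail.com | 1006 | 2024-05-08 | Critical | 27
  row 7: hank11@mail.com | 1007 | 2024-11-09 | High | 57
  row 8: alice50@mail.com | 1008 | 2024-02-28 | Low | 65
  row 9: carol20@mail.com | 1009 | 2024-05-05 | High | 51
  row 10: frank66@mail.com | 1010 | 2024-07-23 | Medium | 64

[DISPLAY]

Email           │ID  │Date      │Level  
────────────────┼────┼──────────┼───────
carol98@mail.com│1000│2024-09-26│Critica
dave89@mail.com │1001│2024-09-04│Critica
frank30@mail.com│1002│2024-09-13│Critica
bob19@mail.com  │1003│2024-03-21│Medium 
carol74@mail.com│1004│2024-07-20│Low    
bob82@mail.com  │1005│2024-07-03│High   
eve55@mail.com  │1006│2024-05-08│Critica
hank11@mail.com │1007│2024-11-09│High   
alice50@mail.com│1008│2024-02-28│Low    
carol20@mail.com│1009│2024-05-05│High   
frank66@mail.com│1010│2024-07-23│Medium 
                                        
                                        
                                        
                                        
                                        
                                        
                                        


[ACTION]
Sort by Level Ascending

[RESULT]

Email           │ID  │Date      │Level  
────────────────┼────┼──────────┼───────
carol98@mail.com│1000│2024-09-26│Critica
dave89@mail.com │1001│2024-09-04│Critica
frank30@mail.com│1002│2024-09-13│Critica
eve55@mail.com  │1006│2024-05-08│Critica
bob82@mail.com  │1005│2024-07-03│High   
hank11@mail.com │1007│2024-11-09│High   
carol20@mail.com│1009│2024-05-05│High   
carol74@mail.com│1004│2024-07-20│Low    
alice50@mail.com│1008│2024-02-28│Low    
bob19@mail.com  │1003│2024-03-21│Medium 
frank66@mail.com│1010│2024-07-23│Medium 
                                        
                                        
                                        
                                        
                                        
                                        
                                        


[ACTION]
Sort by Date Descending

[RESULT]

Email           │ID  │Date     ▼│Level  
────────────────┼────┼──────────┼───────
hank11@mail.com │1007│2024-11-09│High   
carol98@mail.com│1000│2024-09-26│Critica
frank30@mail.com│1002│2024-09-13│Critica
dave89@mail.com │1001│2024-09-04│Critica
frank66@mail.com│1010│2024-07-23│Medium 
carol74@mail.com│1004│2024-07-20│Low    
bob82@mail.com  │1005│2024-07-03│High   
eve55@mail.com  │1006│2024-05-08│Critica
carol20@mail.com│1009│2024-05-05│High   
bob19@mail.com  │1003│2024-03-21│Medium 
alice50@mail.com│1008│2024-02-28│Low    
                                        
                                        
                                        
                                        
                                        
                                        
                                        


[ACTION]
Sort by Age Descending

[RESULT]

Email           │ID  │Date      │Level  
────────────────┼────┼──────────┼───────
alice50@mail.com│1008│2024-02-28│Low    
frank66@mail.com│1010│2024-07-23│Medium 
hank11@mail.com │1007│2024-11-09│High   
dave89@mail.com │1001│2024-09-04│Critica
carol20@mail.com│1009│2024-05-05│High   
bob19@mail.com  │1003│2024-03-21│Medium 
carol98@mail.com│1000│2024-09-26│Critica
frank30@mail.com│1002│2024-09-13│Critica
eve55@mail.com  │1006│2024-05-08│Critica
carol74@mail.com│1004│2024-07-20│Low    
bob82@mail.com  │1005│2024-07-03│High   
                                        
                                        
                                        
                                        
                                        
                                        
                                        


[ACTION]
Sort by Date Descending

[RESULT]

Email           │ID  │Date     ▼│Level  
────────────────┼────┼──────────┼───────
hank11@mail.com │1007│2024-11-09│High   
carol98@mail.com│1000│2024-09-26│Critica
frank30@mail.com│1002│2024-09-13│Critica
dave89@mail.com │1001│2024-09-04│Critica
frank66@mail.com│1010│2024-07-23│Medium 
carol74@mail.com│1004│2024-07-20│Low    
bob82@mail.com  │1005│2024-07-03│High   
eve55@mail.com  │1006│2024-05-08│Critica
carol20@mail.com│1009│2024-05-05│High   
bob19@mail.com  │1003│2024-03-21│Medium 
alice50@mail.com│1008│2024-02-28│Low    
                                        
                                        
                                        
                                        
                                        
                                        
                                        


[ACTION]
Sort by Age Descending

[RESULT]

Email           │ID  │Date      │Level  
────────────────┼────┼──────────┼───────
alice50@mail.com│1008│2024-02-28│Low    
frank66@mail.com│1010│2024-07-23│Medium 
hank11@mail.com │1007│2024-11-09│High   
dave89@mail.com │1001│2024-09-04│Critica
carol20@mail.com│1009│2024-05-05│High   
bob19@mail.com  │1003│2024-03-21│Medium 
carol98@mail.com│1000│2024-09-26│Critica
frank30@mail.com│1002│2024-09-13│Critica
eve55@mail.com  │1006│2024-05-08│Critica
carol74@mail.com│1004│2024-07-20│Low    
bob82@mail.com  │1005│2024-07-03│High   
                                        
                                        
                                        
                                        
                                        
                                        
                                        


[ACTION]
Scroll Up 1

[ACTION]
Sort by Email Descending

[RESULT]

Email          ▼│ID  │Date      │Level  
────────────────┼────┼──────────┼───────
hank11@mail.com │1007│2024-11-09│High   
frank66@mail.com│1010│2024-07-23│Medium 
frank30@mail.com│1002│2024-09-13│Critica
eve55@mail.com  │1006│2024-05-08│Critica
dave89@mail.com │1001│2024-09-04│Critica
carol98@mail.com│1000│2024-09-26│Critica
carol74@mail.com│1004│2024-07-20│Low    
carol20@mail.com│1009│2024-05-05│High   
bob82@mail.com  │1005│2024-07-03│High   
bob19@mail.com  │1003│2024-03-21│Medium 
alice50@mail.com│1008│2024-02-28│Low    
                                        
                                        
                                        
                                        
                                        
                                        
                                        
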